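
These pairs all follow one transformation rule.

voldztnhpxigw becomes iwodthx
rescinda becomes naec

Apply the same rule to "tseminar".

Each output is the input with this applied: move the last 3 characters to the front (rotate right by 3), then keep every other character starting from the first (positions 1st, 3rd, 5th, ...).
On "tseminar": the first step gives "nartsemi", and the second then gives "nrsm".

nrsm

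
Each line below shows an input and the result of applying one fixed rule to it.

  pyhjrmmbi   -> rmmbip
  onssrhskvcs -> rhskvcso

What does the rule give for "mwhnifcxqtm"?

ifcxqtmm

The transformation: move the first character to the end, then delete the first 3 characters.
"mwhnifcxqtm" → "ifcxqtmm".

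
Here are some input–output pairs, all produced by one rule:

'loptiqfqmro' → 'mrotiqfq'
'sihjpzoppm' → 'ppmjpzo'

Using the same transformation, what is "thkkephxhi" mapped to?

xhikeph

The pattern: delete the first 3 characters, then move the last 3 characters to the front (rotate right by 3).
Starting from "thkkephxhi": after the first operation, "kephxhi"; after the second, "xhikeph".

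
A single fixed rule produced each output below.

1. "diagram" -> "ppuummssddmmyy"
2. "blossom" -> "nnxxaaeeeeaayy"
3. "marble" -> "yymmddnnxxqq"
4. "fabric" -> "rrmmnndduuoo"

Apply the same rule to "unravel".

Looking at the pairs, the operation is to shift every letter 12 places forward in the alphabet (wrapping around), then double every character.
On "unravel": the first step gives "gzdmhqx", and the second then gives "ggzzddmmhhqqxx".

ggzzddmmhhqqxx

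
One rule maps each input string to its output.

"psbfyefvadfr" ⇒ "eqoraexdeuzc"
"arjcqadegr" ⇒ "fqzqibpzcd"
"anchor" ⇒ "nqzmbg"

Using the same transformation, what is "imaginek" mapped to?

The pattern: move the last 2 characters to the front (rotate right by 2), then shift every letter 1 place backward in the alphabet (wrapping around).
Starting from "imaginek": after the first operation, "ekimagin"; after the second, "djhlzfhm".

djhlzfhm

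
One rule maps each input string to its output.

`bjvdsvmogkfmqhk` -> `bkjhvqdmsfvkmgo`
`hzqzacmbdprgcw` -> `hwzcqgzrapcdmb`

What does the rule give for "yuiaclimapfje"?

In each case the input is transformed by: take characters alternately from the front and the back (1st, last, 2nd, 2nd-last, ...).
Applying that to "yuiaclimapfje" gives "yeujifapcalmi".

yeujifapcalmi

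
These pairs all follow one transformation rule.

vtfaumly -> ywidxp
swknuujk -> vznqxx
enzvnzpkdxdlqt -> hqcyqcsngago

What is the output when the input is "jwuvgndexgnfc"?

Each output is the input with this applied: delete the last 2 characters, then shift every letter 3 places forward in the alphabet (wrapping around).
On "jwuvgndexgnfc" that produces "mzxyjqghajq".

mzxyjqghajq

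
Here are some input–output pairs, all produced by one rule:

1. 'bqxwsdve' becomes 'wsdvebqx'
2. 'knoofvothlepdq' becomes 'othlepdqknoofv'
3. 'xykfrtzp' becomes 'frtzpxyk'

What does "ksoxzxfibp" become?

zxfibpksox

Looking at the pairs, the operation is to move the last character to the front, then swap the front and back halves of the string.
Applying that to "ksoxzxfibp" gives "zxfibpksox".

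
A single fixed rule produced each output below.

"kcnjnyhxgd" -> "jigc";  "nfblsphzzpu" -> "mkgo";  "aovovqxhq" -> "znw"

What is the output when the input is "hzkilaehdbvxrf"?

The pattern: shift every letter 1 place backward in the alphabet (wrapping around), then keep one character in every 3, starting at position 1 (positions 1st, 4th, 7th, ...).
For "hzkilaehdbvxrf", step one produces "gyjhkzdgcauwqe"; step two turns that into "ghdaq".
(Check on "nfblsphzzpu": → "meakrogyyot" → "mkgo" ✓)

ghdaq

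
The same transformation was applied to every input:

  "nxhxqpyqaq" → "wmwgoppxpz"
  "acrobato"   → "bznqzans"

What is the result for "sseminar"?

rrldmhqz

Rule — swap each adjacent pair of characters (1↔2, 3↔4, ...), then shift every letter 1 place backward in the alphabet (wrapping around).
For "sseminar", step one produces "ssmenira"; step two turns that into "rrldmhqz".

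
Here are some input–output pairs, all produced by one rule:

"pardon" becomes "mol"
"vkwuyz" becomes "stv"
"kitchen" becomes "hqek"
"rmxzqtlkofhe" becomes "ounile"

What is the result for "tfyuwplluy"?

qvtir

The transformation: shift every letter 3 places backward in the alphabet (wrapping around), then keep every other character starting from the first (positions 1st, 3rd, 5th, ...).
Applying both steps to "tfyuwplluy": "qcvrtmiirv", then "qvtir".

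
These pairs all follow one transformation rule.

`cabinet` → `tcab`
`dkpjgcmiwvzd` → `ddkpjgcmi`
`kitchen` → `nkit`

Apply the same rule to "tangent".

ttan

What's happening: move the last character to the front, then delete the last 3 characters.
Working it through for "tangent": intermediate "ttangen", final "ttan".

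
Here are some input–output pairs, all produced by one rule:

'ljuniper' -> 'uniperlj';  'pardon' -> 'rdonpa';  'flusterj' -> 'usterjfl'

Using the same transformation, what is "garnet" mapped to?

The rule is to move the first 2 characters to the end (rotate left by 2).
So "garnet" becomes "rnetga".

rnetga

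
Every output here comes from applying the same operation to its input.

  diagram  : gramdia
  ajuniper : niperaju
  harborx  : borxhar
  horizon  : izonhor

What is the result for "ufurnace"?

rnaceufu

In each case the input is transformed by: move the first 3 characters to the end (rotate left by 3).
"ufurnace" → "rnaceufu".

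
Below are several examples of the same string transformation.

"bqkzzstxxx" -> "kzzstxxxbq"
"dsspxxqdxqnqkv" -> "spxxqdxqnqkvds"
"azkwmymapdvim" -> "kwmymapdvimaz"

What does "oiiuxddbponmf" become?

iuxddbponmfoi

What's happening: move the first 2 characters to the end (rotate left by 2).
Doing the same to "oiiuxddbponmf": "iuxddbponmfoi".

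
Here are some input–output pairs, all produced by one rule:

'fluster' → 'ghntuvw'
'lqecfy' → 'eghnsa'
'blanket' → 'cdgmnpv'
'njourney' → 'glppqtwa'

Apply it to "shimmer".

gjkootu

The transformation: sort the characters into alphabetical order, then shift every letter 2 places forward in the alphabet (wrapping around).
For "shimmer", step one produces "ehimmrs"; step two turns that into "gjkootu".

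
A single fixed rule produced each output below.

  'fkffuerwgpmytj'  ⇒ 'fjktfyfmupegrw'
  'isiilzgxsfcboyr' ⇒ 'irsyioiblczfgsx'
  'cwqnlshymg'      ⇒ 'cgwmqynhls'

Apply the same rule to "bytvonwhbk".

The pattern: take characters alternately from the front and the back (1st, last, 2nd, 2nd-last, ...).
On "bytvonwhbk" that produces "bkybthvwon".

bkybthvwon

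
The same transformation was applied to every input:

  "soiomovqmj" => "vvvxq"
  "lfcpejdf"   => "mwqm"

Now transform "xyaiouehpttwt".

fpboad

The transformation: keep every other character starting from the second (positions 2nd, 4th, 6th, ...), then shift every letter 7 places forward in the alphabet (wrapping around).
On "xyaiouehpttwt" that produces "fpboad".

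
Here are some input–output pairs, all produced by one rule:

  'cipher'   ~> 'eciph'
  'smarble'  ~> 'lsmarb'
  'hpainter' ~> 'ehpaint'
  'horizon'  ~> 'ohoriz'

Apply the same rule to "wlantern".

rwlante

The transformation: delete the last character, then move the last character to the front.
On "wlantern": the first step gives "wlanter", and the second then gives "rwlante".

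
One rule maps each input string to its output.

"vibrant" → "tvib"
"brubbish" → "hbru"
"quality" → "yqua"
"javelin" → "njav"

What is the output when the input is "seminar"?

Each output is the input with this applied: move the first 3 characters to the end (rotate left by 3), then keep only the last 4 characters.
Working it through for "seminar": intermediate "inarsem", final "rsem".
(Check on "brubbish": → "bbishbru" → "hbru" ✓)

rsem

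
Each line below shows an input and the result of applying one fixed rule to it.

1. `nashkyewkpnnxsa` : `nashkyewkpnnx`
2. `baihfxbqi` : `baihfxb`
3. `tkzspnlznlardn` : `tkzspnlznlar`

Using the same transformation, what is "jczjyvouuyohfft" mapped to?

The rule is to delete the last 2 characters.
On "jczjyvouuyohfft" that produces "jczjyvouuyohf".

jczjyvouuyohf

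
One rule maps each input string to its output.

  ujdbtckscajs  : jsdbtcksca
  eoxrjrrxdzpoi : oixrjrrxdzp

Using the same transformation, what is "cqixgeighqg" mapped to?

qgixgeigh

Rule — delete the first 2 characters, then move the last 2 characters to the front (rotate right by 2).
Working it through for "cqixgeighqg": intermediate "ixgeighqg", final "qgixgeigh".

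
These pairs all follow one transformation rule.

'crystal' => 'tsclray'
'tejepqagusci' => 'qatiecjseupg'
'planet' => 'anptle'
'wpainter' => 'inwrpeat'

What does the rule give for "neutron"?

In each case the input is transformed by: take characters alternately from the front and the back (1st, last, 2nd, 2nd-last, ...), then move the last 2 characters to the front (rotate right by 2).
"neutron" → "nneourt" → "rtnneou".

rtnneou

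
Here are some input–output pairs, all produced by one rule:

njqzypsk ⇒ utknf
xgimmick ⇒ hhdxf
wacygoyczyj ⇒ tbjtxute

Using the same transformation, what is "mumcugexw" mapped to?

xpbzsr

What's happening: delete the first 3 characters, then shift every letter 5 places backward in the alphabet (wrapping around).
For "mumcugexw" the result is "xpbzsr".
(Check on "xgimmick": → "mmick" → "hhdxf" ✓)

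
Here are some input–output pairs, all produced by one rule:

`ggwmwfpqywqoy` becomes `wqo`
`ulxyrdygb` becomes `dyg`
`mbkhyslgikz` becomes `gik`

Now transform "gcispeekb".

Rule — delete the last character, then keep only the last 3 characters.
"gcispeekb" → "gcispeek" → "eek".

eek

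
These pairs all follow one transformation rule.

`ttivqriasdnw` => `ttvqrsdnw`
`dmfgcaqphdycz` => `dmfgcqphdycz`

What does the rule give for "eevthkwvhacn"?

vthkwvhcn

The transformation: remove every vowel.
On "eevthkwvhacn" that produces "vthkwvhcn".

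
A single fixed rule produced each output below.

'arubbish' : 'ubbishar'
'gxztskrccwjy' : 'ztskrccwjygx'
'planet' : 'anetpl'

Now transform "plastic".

asticpl

In each case the input is transformed by: move the first 2 characters to the end (rotate left by 2).
On "plastic" that produces "asticpl".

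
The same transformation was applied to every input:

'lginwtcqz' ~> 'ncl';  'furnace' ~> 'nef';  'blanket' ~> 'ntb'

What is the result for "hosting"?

tgh

The transformation: keep one character in every 3, starting at position 1 (positions 1st, 4th, 7th, ...), then move the first character to the end.
For "hosting", step one produces "htg"; step two turns that into "tgh".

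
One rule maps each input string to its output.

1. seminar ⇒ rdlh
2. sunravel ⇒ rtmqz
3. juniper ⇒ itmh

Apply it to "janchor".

Each output is the input with this applied: shift every letter 1 place backward in the alphabet (wrapping around), then delete the last 3 characters.
Starting from "janchor": after the first operation, "izmbgnq"; after the second, "izmb".

izmb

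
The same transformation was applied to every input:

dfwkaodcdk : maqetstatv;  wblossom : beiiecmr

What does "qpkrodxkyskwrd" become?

In each case the input is transformed by: move the first 2 characters to the end (rotate left by 2), then shift every letter 10 places backward in the alphabet (wrapping around).
"qpkrodxkyskwrd" → "krodxkyskwrdqp" → "ahetnaoiamhtgf".

ahetnaoiamhtgf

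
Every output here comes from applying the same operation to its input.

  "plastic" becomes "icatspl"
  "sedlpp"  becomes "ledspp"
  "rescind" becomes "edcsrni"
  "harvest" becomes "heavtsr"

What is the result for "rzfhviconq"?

In each case the input is transformed by: sort the characters into reverse alphabetical order, then move the last 3 characters to the front (rotate right by 3).
Working it through for "rzfhviconq": intermediate "zvrqonihfc", final "hfczvrqoni".

hfczvrqoni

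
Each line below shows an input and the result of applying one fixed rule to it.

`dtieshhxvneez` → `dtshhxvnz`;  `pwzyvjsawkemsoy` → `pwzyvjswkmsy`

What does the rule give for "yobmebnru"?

The transformation: remove every vowel.
On "yobmebnru" that produces "ybmbnr".

ybmbnr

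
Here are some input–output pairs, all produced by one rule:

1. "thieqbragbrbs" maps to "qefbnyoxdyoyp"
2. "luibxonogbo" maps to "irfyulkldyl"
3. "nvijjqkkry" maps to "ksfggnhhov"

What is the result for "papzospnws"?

mxmwlpmktp

The rule is to shift every letter 3 places backward in the alphabet (wrapping around).
On "papzospnws" that produces "mxmwlpmktp".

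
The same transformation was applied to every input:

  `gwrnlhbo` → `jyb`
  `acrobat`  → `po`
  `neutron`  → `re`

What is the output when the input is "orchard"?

en

Looking at the pairs, the operation is to shift every letter 13 places forward in the alphabet (wrapping around) — i.e. ROT13, then keep one character in every 3, starting at position 2 (positions 2nd, 5th, 8th, ...).
On "orchard": the first step gives "bepuneq", and the second then gives "en".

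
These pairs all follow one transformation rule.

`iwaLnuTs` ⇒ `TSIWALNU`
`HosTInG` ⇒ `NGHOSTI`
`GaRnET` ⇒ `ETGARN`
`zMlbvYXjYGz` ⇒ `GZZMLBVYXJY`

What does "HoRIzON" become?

ONHORIZ

Looking at the pairs, the operation is to move the last 2 characters to the front (rotate right by 2), then convert every letter to uppercase.
Working it through for "HoRIzON": intermediate "ONHoRIz", final "ONHORIZ".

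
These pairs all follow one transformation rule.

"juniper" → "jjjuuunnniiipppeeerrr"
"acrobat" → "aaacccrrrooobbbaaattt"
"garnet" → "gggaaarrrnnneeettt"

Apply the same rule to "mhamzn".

The transformation: repeat every character 3 times.
For "mhamzn" the result is "mmmhhhaaammmzzznnn".

mmmhhhaaammmzzznnn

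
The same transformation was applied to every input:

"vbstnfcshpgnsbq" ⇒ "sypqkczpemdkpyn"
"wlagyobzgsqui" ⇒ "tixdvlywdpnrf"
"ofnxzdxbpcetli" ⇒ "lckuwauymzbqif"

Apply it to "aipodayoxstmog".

Rule — shift every letter 3 places backward in the alphabet (wrapping around).
Applying that to "aipodayoxstmog" gives "xfmlaxvlupqjld".

xfmlaxvlupqjld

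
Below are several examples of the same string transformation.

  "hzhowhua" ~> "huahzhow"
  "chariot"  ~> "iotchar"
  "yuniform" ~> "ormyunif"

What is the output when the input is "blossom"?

Rule — move the last 3 characters to the front (rotate right by 3).
So "blossom" becomes "somblos".

somblos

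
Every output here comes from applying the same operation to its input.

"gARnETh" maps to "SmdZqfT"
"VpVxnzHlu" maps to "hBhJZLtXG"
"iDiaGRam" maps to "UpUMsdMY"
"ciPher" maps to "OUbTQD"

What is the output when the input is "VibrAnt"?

hUNDmZF

The pattern: shift every letter 12 places forward in the alphabet (wrapping around), then flip the case of every letter.
Applying both steps to "VibrAnt": "HundMzf", then "hUNDmZF".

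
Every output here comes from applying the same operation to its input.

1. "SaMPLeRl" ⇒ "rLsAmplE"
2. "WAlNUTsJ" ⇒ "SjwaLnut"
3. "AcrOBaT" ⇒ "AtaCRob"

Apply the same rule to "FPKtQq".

qQfpkT

What's happening: move the last 2 characters to the front (rotate right by 2), then flip the case of every letter.
Working it through for "FPKtQq": intermediate "QqFPKt", final "qQfpkT".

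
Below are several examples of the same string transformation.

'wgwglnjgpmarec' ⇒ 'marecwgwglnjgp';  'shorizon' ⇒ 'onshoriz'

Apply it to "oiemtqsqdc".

What's happening: swap the front and back halves of the string, then move the first 2 characters to the end (rotate left by 2).
For "oiemtqsqdc" the result is "qdcoiemtqs".

qdcoiemtqs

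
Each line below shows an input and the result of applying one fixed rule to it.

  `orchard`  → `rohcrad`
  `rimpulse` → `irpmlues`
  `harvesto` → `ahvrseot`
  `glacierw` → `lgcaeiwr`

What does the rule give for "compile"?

ocpmlie

The rule is to swap each adjacent pair of characters (1↔2, 3↔4, ...).
For "compile" the result is "ocpmlie".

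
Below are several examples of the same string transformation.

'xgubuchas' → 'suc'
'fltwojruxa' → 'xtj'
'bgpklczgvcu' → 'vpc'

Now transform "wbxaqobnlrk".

lxo

Each output is the input with this applied: keep one character in every 3, starting at position 3 (positions 3rd, 6th, 9th, ...), then move the last character to the front.
So "wbxaqobnlrk" becomes "lxo".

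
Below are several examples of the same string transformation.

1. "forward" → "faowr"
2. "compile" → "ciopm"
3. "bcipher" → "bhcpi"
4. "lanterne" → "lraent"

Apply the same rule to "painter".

ptani

In each case the input is transformed by: delete the last 2 characters, then take characters alternately from the front and the back (1st, last, 2nd, 2nd-last, ...).
For "painter", step one produces "paint"; step two turns that into "ptani".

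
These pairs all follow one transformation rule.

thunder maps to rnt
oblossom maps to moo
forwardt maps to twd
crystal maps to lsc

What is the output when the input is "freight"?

Rule — swap the first and last characters, then keep one character in every 3, starting at position 1 (positions 1st, 4th, 7th, ...).
Starting from "freight": after the first operation, "treighf"; after the second, "tif".
(Check on "crystal": → "lrystac" → "lsc" ✓)

tif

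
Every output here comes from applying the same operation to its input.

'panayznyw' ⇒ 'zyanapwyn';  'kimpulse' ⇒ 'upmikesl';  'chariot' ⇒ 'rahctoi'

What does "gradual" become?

darglau

The rule is to move the last 3 characters to the front (rotate right by 3), then reverse the string.
Working it through for "gradual": intermediate "ualgrad", final "darglau".
(Check on "kimpulse": → "lsekimpu" → "upmikesl" ✓)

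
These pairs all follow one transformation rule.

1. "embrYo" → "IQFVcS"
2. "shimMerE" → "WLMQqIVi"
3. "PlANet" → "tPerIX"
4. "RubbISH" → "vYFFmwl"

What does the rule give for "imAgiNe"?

The rule is to flip the case of every letter, then shift every letter 4 places forward in the alphabet (wrapping around).
"imAgiNe" → "IMaGInE" → "MQeKMrI".

MQeKMrI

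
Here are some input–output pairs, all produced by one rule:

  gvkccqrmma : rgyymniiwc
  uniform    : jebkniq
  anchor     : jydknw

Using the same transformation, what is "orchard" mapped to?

The rule is to shift every letter 4 places backward in the alphabet (wrapping around), then move the first character to the end.
"orchard" → "nydwnzk".

nydwnzk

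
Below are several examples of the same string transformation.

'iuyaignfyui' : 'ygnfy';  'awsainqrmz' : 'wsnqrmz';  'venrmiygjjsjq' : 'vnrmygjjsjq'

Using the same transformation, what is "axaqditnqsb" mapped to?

Looking at the pairs, the operation is to remove every vowel.
For "axaqditnqsb" the result is "xqdtnqsb".

xqdtnqsb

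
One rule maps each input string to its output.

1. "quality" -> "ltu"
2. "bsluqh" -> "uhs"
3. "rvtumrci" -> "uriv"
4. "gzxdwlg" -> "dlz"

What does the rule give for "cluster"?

Looking at the pairs, the operation is to keep every other character starting from the second (positions 2nd, 4th, 6th, ...), then move the first character to the end.
Applying both steps to "cluster": "lse", then "sel".

sel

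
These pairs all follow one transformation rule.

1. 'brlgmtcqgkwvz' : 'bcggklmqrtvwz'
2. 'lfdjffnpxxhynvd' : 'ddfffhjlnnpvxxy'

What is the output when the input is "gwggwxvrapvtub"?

The transformation: sort the characters into alphabetical order.
On "gwggwxvrapvtub" that produces "abgggprtuvvwwx".

abgggprtuvvwwx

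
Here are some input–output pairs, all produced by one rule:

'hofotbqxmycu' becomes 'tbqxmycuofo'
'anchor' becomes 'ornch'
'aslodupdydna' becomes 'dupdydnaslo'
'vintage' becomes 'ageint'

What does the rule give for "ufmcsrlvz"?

srlvzfmc

Looking at the pairs, the operation is to delete the first character, then move the first 3 characters to the end (rotate left by 3).
For "ufmcsrlvz", step one produces "fmcsrlvz"; step two turns that into "srlvzfmc".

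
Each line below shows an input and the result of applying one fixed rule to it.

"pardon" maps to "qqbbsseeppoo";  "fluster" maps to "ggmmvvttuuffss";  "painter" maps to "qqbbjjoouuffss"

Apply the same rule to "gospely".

Looking at the pairs, the operation is to double every character, then shift every letter 1 place forward in the alphabet (wrapping around).
Applying both steps to "gospely": "ggoossppeellyy", then "hhppttqqffmmzz".

hhppttqqffmmzz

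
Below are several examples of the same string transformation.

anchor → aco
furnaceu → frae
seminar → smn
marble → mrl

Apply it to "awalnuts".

aant

The rule is to delete the last character, then keep every other character starting from the first (positions 1st, 3rd, 5th, ...).
On "awalnuts": the first step gives "awalnut", and the second then gives "aant".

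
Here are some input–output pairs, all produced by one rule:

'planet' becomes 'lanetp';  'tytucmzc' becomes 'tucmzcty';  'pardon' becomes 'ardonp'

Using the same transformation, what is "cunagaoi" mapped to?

The rule is to swap the front and back halves of the string, then move the last 2 characters to the front (rotate right by 2).
Starting from "cunagaoi": after the first operation, "gaoicuna"; after the second, "nagaoicu".
(Check on "pardon": → "donpar" → "ardonp" ✓)

nagaoicu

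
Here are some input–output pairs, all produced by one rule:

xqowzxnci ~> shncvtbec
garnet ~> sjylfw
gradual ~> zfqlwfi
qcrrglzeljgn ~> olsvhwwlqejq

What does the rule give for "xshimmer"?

Rule — shift every letter 5 places forward in the alphabet (wrapping around), then move the last 3 characters to the front (rotate right by 3).
Starting from "xshimmer": after the first operation, "cxmnrrjw"; after the second, "rjwcxmnr".
(Check on "xqowzxnci": → "cvtbecshn" → "shncvtbec" ✓)

rjwcxmnr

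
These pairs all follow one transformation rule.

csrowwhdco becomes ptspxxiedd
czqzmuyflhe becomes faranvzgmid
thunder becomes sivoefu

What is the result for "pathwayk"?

The pattern: swap the first and last characters, then shift every letter 1 place forward in the alphabet (wrapping around).
Starting from "pathwayk": after the first operation, "kathwayp"; after the second, "lbuixbzq".

lbuixbzq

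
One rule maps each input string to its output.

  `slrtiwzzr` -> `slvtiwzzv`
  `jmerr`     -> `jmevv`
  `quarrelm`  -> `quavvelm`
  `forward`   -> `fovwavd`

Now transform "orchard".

In each case the input is transformed by: replace every "r" with "v".
For "orchard" the result is "ovchavd".

ovchavd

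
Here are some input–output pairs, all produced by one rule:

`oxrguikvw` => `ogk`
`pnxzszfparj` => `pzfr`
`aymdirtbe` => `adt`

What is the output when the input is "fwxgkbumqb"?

fgub

The pattern: keep one character in every 3, starting at position 1 (positions 1st, 4th, 7th, ...).
On "fwxgkbumqb" that produces "fgub".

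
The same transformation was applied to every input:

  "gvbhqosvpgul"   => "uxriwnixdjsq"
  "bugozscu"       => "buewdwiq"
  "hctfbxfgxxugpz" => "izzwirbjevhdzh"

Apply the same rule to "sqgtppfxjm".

Each output is the input with this applied: shift every letter 2 places forward in the alphabet (wrapping around), then swap the front and back halves of the string.
Applying both steps to "sqgtppfxjm": "usivrrhzlo", then "rhzlousivr".

rhzlousivr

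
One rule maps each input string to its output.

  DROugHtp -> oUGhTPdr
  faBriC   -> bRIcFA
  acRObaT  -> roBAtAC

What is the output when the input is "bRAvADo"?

Rule — flip the case of every letter, then move the first 2 characters to the end (rotate left by 2).
On "bRAvADo" that produces "aVadOBr".

aVadOBr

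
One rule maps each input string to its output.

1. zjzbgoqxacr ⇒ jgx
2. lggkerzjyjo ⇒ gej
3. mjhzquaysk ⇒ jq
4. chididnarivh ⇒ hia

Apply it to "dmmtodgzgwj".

The transformation: delete the last 3 characters, then keep one character in every 3, starting at position 2 (positions 2nd, 5th, 8th, ...).
"dmmtodgzgwj" → "dmmtodgz" → "moz".

moz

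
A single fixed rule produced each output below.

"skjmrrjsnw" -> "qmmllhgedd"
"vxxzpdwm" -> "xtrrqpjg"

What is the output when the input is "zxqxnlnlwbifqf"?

zzvtrrqkkhhffc

The transformation: shift every letter 6 places backward in the alphabet (wrapping around), then sort the characters into reverse alphabetical order.
"zxqxnlnlwbifqf" → "trkrhfhfqvczkz" → "zzvtrrqkkhhffc".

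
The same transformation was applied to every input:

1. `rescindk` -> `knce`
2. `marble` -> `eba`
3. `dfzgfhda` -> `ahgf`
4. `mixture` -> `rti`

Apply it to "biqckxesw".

In each case the input is transformed by: keep every other character starting from the second (positions 2nd, 4th, 6th, ...), then reverse the string.
"biqckxesw" → "icxs" → "sxci".

sxci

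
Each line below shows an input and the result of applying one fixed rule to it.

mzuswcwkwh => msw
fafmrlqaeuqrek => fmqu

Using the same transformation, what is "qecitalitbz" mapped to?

qil

Each output is the input with this applied: delete the last 3 characters, then keep one character in every 3, starting at position 1 (positions 1st, 4th, 7th, ...).
On "qecitalitbz" that produces "qil".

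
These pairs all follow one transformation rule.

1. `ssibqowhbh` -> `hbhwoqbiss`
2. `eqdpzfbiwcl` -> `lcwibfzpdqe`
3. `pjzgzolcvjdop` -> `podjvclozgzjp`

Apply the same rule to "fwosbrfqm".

mqfrbsowf

Looking at the pairs, the operation is to reverse the string.
"fwosbrfqm" → "mqfrbsowf".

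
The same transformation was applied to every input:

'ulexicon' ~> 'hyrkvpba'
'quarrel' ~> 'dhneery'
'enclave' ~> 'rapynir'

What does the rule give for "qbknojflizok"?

What's happening: shift every letter 13 places forward in the alphabet (wrapping around) — i.e. ROT13.
On "qbknojflizok" that produces "doxabwsyvmbx".

doxabwsyvmbx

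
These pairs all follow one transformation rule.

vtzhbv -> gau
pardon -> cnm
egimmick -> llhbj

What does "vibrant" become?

The transformation: shift every letter 1 place backward in the alphabet (wrapping around), then delete the first 3 characters.
"vibrant" → "uhaqzms" → "qzms".

qzms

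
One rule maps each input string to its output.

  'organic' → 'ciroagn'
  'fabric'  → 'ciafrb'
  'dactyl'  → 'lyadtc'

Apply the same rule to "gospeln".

Looking at the pairs, the operation is to move the last 2 characters to the front (rotate right by 2), then swap each adjacent pair of characters (1↔2, 3↔4, ...).
On "gospeln": the first step gives "lngospe", and the second then gives "nlogpse".

nlogpse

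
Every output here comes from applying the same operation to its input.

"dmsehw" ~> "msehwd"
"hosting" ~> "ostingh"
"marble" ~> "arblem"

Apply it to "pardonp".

Looking at the pairs, the operation is to move the first character to the end.
"pardonp" → "ardonpp".

ardonpp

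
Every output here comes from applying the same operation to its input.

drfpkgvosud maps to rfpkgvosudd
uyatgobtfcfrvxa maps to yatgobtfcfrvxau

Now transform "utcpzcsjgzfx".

The rule is to move the first character to the end.
On "utcpzcsjgzfx" that produces "tcpzcsjgzfxu".

tcpzcsjgzfxu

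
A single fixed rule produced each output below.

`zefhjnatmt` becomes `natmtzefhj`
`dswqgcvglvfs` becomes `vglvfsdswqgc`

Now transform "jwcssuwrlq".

What's happening: swap the front and back halves of the string.
"jwcssuwrlq" → "uwrlqjwcss".

uwrlqjwcss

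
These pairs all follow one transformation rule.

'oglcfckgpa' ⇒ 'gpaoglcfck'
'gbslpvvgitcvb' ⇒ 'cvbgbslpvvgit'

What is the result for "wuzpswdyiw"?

yiwwuzpswd

Rule — move the last 3 characters to the front (rotate right by 3).
Applying that to "wuzpswdyiw" gives "yiwwuzpswd".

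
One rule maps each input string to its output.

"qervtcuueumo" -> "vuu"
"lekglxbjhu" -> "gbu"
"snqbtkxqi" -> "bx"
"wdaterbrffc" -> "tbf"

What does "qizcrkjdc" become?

Looking at the pairs, the operation is to delete the first 2 characters, then keep one character in every 3, starting at position 2 (positions 2nd, 5th, 8th, ...).
Applying both steps to "qizcrkjdc": "zcrkjdc", then "cj".

cj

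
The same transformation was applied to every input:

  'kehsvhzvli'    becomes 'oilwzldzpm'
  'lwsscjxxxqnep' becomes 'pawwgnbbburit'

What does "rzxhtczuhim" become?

The transformation: shift every letter 4 places forward in the alphabet (wrapping around).
On "rzxhtczuhim" that produces "vdblxgdylmq".

vdblxgdylmq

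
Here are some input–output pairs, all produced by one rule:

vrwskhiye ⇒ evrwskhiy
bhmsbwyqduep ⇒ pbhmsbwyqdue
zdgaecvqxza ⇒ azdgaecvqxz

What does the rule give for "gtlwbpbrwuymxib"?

bgtlwbpbrwuymxi

The pattern: move the last character to the front.
For "gtlwbpbrwuymxib" the result is "bgtlwbpbrwuymxi".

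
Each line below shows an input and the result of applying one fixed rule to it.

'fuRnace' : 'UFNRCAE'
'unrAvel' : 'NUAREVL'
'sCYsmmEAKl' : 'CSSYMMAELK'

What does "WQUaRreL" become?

QWAURRLE

What's happening: swap each adjacent pair of characters (1↔2, 3↔4, ...), then convert every letter to uppercase.
Starting from "WQUaRreL": after the first operation, "QWaUrRLe"; after the second, "QWAURRLE".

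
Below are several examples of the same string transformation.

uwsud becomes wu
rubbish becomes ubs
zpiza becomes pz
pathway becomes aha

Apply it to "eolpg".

Each output is the input with this applied: keep every other character starting from the second (positions 2nd, 4th, 6th, ...).
Doing the same to "eolpg": "op".

op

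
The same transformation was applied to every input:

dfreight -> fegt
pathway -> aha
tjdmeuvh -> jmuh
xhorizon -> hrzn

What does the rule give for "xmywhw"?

mww

Looking at the pairs, the operation is to keep every other character starting from the second (positions 2nd, 4th, 6th, ...).
Doing the same to "xmywhw": "mww".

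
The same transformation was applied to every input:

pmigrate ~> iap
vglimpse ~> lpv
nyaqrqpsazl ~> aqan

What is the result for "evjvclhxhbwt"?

jlht

The transformation: move the first character to the end, then keep one character in every 3, starting at position 2 (positions 2nd, 5th, 8th, ...).
On "evjvclhxhbwt" that produces "jlht".
(Check on "vglimpse": → "glimpsev" → "lpv" ✓)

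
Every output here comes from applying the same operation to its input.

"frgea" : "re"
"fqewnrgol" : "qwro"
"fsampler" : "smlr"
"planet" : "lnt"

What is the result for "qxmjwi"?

What's happening: keep every other character starting from the second (positions 2nd, 4th, 6th, ...).
For "qxmjwi" the result is "xji".

xji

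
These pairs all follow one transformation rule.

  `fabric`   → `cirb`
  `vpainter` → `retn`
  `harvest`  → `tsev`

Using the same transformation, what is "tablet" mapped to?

telb

The rule is to reverse the string, then keep only the first 4 characters.
On "tablet" that produces "telb".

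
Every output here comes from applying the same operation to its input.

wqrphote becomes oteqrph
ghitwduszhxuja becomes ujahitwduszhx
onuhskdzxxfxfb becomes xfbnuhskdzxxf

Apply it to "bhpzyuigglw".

In each case the input is transformed by: delete the first character, then move the last 3 characters to the front (rotate right by 3).
On "bhpzyuigglw": the first step gives "hpzyuigglw", and the second then gives "glwhpzyuig".

glwhpzyuig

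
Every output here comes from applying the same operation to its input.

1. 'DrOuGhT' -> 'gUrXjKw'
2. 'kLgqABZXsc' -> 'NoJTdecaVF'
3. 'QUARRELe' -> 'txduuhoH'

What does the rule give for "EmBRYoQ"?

hPeubRt

Looking at the pairs, the operation is to shift every letter 3 places forward in the alphabet (wrapping around), then flip the case of every letter.
For "EmBRYoQ", step one produces "HpEUBrT"; step two turns that into "hPeubRt".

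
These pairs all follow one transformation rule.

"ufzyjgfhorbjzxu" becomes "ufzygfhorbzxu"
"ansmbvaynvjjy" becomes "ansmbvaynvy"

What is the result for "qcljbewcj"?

qclbewc

The rule is to remove every "j".
Applying that to "qcljbewcj" gives "qclbewc".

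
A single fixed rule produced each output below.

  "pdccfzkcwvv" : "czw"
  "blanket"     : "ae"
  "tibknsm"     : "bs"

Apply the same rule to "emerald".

Each output is the input with this applied: keep one character in every 3, starting at position 3 (positions 3rd, 6th, 9th, ...).
On "emerald" that produces "el".

el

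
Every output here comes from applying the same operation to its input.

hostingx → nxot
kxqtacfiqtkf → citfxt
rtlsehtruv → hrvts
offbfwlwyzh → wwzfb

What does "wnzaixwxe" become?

xxna

Rule — keep every other character starting from the second (positions 2nd, 4th, 6th, ...), then move the first 2 characters to the end (rotate left by 2).
Applying both steps to "wnzaixwxe": "naxx", then "xxna".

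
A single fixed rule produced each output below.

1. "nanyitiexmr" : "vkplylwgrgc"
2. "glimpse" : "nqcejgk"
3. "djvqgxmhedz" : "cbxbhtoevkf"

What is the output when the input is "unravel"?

tcjslpy

What's happening: move the last 3 characters to the front (rotate right by 3), then shift every letter 2 places backward in the alphabet (wrapping around).
Starting from "unravel": after the first operation, "velunra"; after the second, "tcjslpy".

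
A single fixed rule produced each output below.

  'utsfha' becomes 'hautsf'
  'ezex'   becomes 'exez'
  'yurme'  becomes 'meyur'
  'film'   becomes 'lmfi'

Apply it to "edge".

Each output is the input with this applied: move the last 2 characters to the front (rotate right by 2).
Applying that to "edge" gives "geed".

geed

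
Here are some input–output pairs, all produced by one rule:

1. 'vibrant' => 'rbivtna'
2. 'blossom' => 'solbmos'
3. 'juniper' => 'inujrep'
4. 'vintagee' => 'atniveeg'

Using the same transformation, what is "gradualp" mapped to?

In each case the input is transformed by: move the last 3 characters to the front (rotate right by 3), then reverse the string.
For "gradualp", step one produces "alpgradu"; step two turns that into "udargpla".

udargpla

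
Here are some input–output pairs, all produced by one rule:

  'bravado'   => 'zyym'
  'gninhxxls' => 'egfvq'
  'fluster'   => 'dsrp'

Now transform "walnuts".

What's happening: keep every other character starting from the first (positions 1st, 3rd, 5th, ...), then shift every letter 2 places backward in the alphabet (wrapping around).
Applying both steps to "walnuts": "wlus", then "ujsq".

ujsq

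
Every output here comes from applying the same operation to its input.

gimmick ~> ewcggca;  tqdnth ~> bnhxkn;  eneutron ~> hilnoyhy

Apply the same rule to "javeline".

Rule — shift every letter 6 places backward in the alphabet (wrapping around), then reverse the string.
Working it through for "javeline": intermediate "dupyfchy", final "yhcfypud".

yhcfypud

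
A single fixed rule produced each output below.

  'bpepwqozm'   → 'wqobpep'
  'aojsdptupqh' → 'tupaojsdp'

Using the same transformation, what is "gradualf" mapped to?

The rule is to delete the last 2 characters, then move the last 3 characters to the front (rotate right by 3).
On "gradualf": the first step gives "gradua", and the second then gives "duagra".

duagra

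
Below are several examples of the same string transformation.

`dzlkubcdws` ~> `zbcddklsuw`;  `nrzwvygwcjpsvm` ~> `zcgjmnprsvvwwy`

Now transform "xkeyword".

Each output is the input with this applied: sort the characters into alphabetical order, then move the last character to the front.
So "xkeyword" becomes "ydekorwx".

ydekorwx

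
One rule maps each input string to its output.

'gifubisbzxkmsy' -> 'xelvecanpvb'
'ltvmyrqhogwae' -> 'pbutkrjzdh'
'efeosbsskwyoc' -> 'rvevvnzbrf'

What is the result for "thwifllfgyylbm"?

liooijbboep

Each output is the input with this applied: shift every letter 3 places forward in the alphabet (wrapping around), then delete the first 3 characters.
Working it through for "thwifllfgyylbm": intermediate "wkzliooijbboep", final "liooijbboep".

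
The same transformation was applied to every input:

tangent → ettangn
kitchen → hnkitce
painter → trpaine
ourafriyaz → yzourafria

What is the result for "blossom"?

smbloso

In each case the input is transformed by: move the last 2 characters to the front (rotate right by 2), then swap the first and last characters.
So "blossom" becomes "smbloso".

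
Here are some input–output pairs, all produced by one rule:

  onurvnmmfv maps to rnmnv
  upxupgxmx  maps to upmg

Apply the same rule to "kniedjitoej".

Looking at the pairs, the operation is to keep every other character starting from the second (positions 2nd, 4th, 6th, ...), then swap each adjacent pair of characters (1↔2, 3↔4, ...).
Starting from "kniedjitoej": after the first operation, "nejte"; after the second, "entje".

entje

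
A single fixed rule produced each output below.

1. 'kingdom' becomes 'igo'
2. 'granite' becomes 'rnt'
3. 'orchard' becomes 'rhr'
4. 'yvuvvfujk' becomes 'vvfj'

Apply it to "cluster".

lse

Each output is the input with this applied: keep every other character starting from the second (positions 2nd, 4th, 6th, ...).
For "cluster" the result is "lse".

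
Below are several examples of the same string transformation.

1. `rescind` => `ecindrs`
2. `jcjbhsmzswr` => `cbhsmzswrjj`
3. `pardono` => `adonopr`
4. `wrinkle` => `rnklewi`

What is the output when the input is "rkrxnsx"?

The transformation: move the first 2 characters to the end (rotate left by 2), then swap the first and last characters.
On "rkrxnsx": the first step gives "rxnsxrk", and the second then gives "kxnsxrr".
(Check on "wrinkle": → "inklewr" → "rnklewi" ✓)

kxnsxrr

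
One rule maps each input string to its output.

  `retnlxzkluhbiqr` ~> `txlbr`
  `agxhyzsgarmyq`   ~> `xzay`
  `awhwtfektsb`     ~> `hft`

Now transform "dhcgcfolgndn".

The pattern: keep one character in every 3, starting at position 3 (positions 3rd, 6th, 9th, ...).
On "dhcgcfolgndn" that produces "cfgn".

cfgn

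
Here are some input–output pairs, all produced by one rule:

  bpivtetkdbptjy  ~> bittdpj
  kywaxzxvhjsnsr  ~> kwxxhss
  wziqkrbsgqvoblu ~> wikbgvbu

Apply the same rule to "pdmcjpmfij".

pmjmi

In each case the input is transformed by: keep every other character starting from the first (positions 1st, 3rd, 5th, ...).
For "pdmcjpmfij" the result is "pmjmi".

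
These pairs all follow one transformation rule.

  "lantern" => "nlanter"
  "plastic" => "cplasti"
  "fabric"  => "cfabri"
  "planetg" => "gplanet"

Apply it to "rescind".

drescin

In each case the input is transformed by: move the last character to the front.
Doing the same to "rescind": "drescin".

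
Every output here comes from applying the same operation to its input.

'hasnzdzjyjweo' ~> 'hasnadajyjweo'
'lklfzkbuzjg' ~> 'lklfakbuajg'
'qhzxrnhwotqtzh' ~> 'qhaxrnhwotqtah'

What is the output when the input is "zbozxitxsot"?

aboaxitxsot

What's happening: replace every "z" with "a".
Applying that to "zbozxitxsot" gives "aboaxitxsot".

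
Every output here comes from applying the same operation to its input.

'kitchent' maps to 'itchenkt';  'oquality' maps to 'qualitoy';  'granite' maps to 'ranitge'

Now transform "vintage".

intagve

The transformation: swap the first and last characters, then move the first character to the end.
For "vintage", step one produces "eintagv"; step two turns that into "intagve".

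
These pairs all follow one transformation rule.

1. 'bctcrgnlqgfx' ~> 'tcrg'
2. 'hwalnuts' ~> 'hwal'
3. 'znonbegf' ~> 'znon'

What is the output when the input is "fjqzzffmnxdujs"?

Looking at the pairs, the operation is to swap the front and back halves of the string, then keep only the last 4 characters.
Working it through for "fjqzzffmnxdujs": intermediate "mnxdujsfjqzzff", final "zzff".

zzff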